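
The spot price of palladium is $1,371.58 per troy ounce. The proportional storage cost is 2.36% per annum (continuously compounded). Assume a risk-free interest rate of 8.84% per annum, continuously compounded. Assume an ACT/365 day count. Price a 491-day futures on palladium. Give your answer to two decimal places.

$1,594.61 per troy ounce

Net carry = r + u − y = 0.0884 + 0.0236 − 0.0000 = 0.1120
F = S·e^((r+u−y)T) = 1371.58 · e^(0.1120 × 491/365) = 1371.58 · e^0.15066301
= 1371.58 × 1.16260481 = $1,594.61 per troy ounce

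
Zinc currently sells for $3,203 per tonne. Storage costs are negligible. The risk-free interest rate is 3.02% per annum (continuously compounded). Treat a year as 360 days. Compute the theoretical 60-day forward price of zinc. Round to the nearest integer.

$3,219 per tonne

F = S·e^(rT) = 3203 · e^(0.0302 × 60/360) = 3203 · e^0.005033
= 3203 × 1.005046 = $3,219 per tonne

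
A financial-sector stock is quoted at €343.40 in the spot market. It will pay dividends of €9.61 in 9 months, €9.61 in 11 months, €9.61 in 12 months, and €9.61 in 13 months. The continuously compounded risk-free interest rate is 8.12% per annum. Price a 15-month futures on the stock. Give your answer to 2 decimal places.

PV(dividends) I = 9.61·e^(−0.0812·9/12) + 9.61·e^(−0.0812·11/12) + 9.61·e^(−0.0812·12/12) + 9.61·e^(−0.0812·13/12)
I = 9.0422 + 8.9207 + 8.8605 + 8.8008 = 35.6242
F = (S − I)·e^(rT) = (343.40 − 35.6242) · e^(0.0812·15/12)
= 307.7758 · e^0.101500 = 307.7758 × 1.106830 = €340.66

€340.66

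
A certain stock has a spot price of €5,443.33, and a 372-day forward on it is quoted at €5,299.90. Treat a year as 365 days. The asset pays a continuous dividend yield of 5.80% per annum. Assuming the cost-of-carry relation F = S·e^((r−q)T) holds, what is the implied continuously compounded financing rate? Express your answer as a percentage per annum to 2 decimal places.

From F = S·e^((r−q)T): (r − q) = ln(F/S)/T
ln(5299.90/5443.33) = ln(0.973650) = -0.026703
(r − q) = -0.026703 / (372/365) = -0.026201
r = ln(F/S)/T + q = -0.026201 + 0.0580 = 0.031799
r = 3.18%

3.18%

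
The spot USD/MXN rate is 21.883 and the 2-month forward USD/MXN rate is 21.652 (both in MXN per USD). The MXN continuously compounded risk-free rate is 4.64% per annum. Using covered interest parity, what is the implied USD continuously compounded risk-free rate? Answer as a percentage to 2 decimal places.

F = S·e^((r_MXN − r_USD)T) ⇒ r_USD = r_MXN − ln(F/S)/T
ln(21.652/21.883) = -0.010612; /(2/12) = -0.063672
r_USD = 0.0464 + 0.063672 = 0.110072
r_USD = 11.01%

11.01%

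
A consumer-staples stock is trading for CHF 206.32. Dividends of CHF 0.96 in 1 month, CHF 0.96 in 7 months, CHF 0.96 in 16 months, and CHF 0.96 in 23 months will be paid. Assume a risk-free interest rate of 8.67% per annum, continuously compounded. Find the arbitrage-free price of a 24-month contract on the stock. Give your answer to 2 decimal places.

CHF 241.18

PV(dividends) I = 0.96·e^(−0.0867·1/12) + 0.96·e^(−0.0867·7/12) + 0.96·e^(−0.0867·16/12) + 0.96·e^(−0.0867·23/12)
I = 0.9531 + 0.9127 + 0.8552 + 0.8130 = 3.5340
F = (S − I)·e^(rT) = (206.32 − 3.5340) · e^(0.0867·24/12)
= 202.7860 · e^0.173400 = 202.7860 × 1.189342 = CHF 241.18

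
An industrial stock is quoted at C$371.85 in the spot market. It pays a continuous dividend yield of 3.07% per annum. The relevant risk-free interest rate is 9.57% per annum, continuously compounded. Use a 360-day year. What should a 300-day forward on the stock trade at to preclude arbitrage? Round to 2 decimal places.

C$392.55

F = S·e^((r − q)T) = 371.85 · e^((0.0957 − 0.0307) × 300/360)
= 371.85 · e^0.054167 = 371.85 × 1.055661
F = C$392.55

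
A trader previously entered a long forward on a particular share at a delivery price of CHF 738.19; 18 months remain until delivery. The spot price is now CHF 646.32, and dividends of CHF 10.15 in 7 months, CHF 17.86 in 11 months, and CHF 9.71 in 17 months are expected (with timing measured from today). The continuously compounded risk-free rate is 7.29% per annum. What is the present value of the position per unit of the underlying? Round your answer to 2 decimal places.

PV(remaining dividends) I = 10.15·e^(−0.0729·7/12) + 17.86·e^(−0.0729·11/12) + 9.71·e^(−0.0729·17/12) = 35.1902
Current forward F = (S − I)·e^(rT) = (646.32 − 35.1902)·e^(0.0729·18/12) = 611.1298 × 1.115553 = 681.7477
Value (long) = (F − K)·e^(−rT) = (681.7477 − 738.19) × 0.896417 = -50.5958
Value = -CHF 50.60

-CHF 50.60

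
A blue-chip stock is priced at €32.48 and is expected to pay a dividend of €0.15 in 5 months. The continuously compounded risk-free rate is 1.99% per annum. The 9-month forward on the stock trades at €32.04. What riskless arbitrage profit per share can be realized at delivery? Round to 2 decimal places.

PV(dividends) I = 0.15·e^(−0.0199·5/12) = 0.1488
Fair forward F* = (S − I)·e^(rT) = (32.48 − 0.1488)·e^0.014925 = 32.3312 × 1.015037 = 32.8174
Market €32.04 < fair 32.8174: forward underpriced → reverse cash-and-carry (short the stock, invest proceeds at r, pay the dividends, go long the forward).
Profit at T = |F_mkt − F*| = |32.04 − 32.8174| = €0.78 per share

€0.78 per share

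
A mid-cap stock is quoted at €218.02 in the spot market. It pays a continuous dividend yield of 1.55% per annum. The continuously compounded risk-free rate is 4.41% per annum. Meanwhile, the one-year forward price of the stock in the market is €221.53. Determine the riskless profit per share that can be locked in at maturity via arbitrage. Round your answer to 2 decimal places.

Fair forward: F* = S·e^(carry·T), with carry = (r − q) = 0.0441 − 0.0155 = 0.0286
F* = 218.02 · e^(0.0286 × 12/12) = 218.02 · e^0.028600 = 218.02 × 1.029013 = €224.3454
Market €221.53 < fair €224.3454: forward underpriced → reverse cash-and-carry (short spot, go long the forward).
At maturity, profit = |F_mkt − F*| = |221.53 − 224.3454| = €2.82 per share

€2.82 per share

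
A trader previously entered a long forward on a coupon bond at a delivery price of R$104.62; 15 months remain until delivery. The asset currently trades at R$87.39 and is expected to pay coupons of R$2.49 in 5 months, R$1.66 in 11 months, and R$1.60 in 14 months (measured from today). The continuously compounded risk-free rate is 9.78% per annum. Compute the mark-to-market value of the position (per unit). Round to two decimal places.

-R$10.53

PV(remaining coupons) I = 2.49·e^(−0.0978·5/12) + 1.66·e^(−0.0978·11/12) + 1.60·e^(−0.0978·14/12) = 5.3357
Current forward F = (S − I)·e^(rT) = (87.39 − 5.3357)·e^(0.0978·15/12) = 82.0543 × 1.130037 = 92.7244
Value (long) = (F − K)·e^(−rT) = (92.7244 − 104.62) × 0.884927 = -10.5267
Value = -R$10.53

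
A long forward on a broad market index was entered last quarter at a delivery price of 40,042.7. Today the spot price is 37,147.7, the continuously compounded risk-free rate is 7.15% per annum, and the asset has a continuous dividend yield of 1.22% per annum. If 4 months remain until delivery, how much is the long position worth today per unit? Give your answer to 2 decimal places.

-2102.69

Current fair forward for the remaining 4 months: F = S·e^((r − q)·T), (r − q) = 0.0715 − 0.0122 = 0.0593
F = 37147.7 · e^(0.0593 × 4/12) = 37147.7 × 1.01996332 = 37889.2914
Value of long forward = (F − K)·e^(−rT) = (37889.2914 − 40042.7) · e^(−0.0715·4/12)
= -2153.4086 × 0.97644844 = -2102.69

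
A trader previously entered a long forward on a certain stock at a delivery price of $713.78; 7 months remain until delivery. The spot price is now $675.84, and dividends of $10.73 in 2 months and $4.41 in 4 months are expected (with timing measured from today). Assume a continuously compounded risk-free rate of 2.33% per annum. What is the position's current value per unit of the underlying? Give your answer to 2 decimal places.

-$43.37

PV(remaining dividends) I = 10.73·e^(−0.0233·2/12) + 4.41·e^(−0.0233·4/12) = 15.0643
Current forward F = (S − I)·e^(rT) = (675.84 − 15.0643)·e^(0.0233·7/12) = 660.7757 × 1.013684 = 669.8178
Value (long) = (F − K)·e^(−rT) = (669.8178 − 713.78) × 0.986500 = -43.3687
Value = -$43.37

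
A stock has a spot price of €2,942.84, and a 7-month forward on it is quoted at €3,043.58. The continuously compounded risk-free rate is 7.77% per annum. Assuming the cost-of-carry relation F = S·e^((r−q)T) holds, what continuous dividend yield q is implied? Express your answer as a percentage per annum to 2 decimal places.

2.00%

From F = S·e^((r−q)T): (r − q) = ln(F/S)/T
ln(3043.58/2942.84) = ln(1.034232) = 0.033659
(r − q) = 0.033659 / (7/12) = 0.057701
q = r − ln(F/S)/T = 0.0777 − 0.057701 = 0.019999
q = 2.00%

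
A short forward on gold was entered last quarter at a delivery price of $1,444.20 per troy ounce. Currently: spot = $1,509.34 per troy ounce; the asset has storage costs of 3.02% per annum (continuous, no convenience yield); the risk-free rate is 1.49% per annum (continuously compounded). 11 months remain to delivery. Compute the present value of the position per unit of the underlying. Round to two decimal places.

Current fair forward for the remaining 11 months: F = S·e^((r + u)·T), (r + u) = 0.0149 + 0.0302 = 0.0451
F = 1509.34 · e^(0.0451 × 11/12) = 1509.34 × 1.04220813 = 1573.0464
Value of long forward = (F − K)·e^(−rT) = (1573.0464 − 1444.20) · e^(−0.0149·11/12)
= 128.8464 × 0.98643452 = 127.10
Short position value = −(long value) = -$127.10

-$127.10 per troy ounce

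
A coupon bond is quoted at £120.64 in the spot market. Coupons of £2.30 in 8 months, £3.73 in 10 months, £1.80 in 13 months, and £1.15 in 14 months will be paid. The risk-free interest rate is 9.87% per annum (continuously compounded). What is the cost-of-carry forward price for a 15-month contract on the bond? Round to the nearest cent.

£127.17

PV(coupons) I = 2.30·e^(−0.0987·8/12) + 3.73·e^(−0.0987·10/12) + 1.80·e^(−0.0987·13/12) + 1.15·e^(−0.0987·14/12)
I = 2.1535 + 3.4355 + 1.6175 + 1.0249 = 8.2314
F = (S − I)·e^(rT) = (120.64 − 8.2314) · e^(0.0987·15/12)
= 112.4086 · e^0.123375 = 112.4086 × 1.131309 = £127.17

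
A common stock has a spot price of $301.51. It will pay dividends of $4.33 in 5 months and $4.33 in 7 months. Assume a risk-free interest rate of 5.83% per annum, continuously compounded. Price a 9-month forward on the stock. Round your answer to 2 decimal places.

$306.20

PV(dividends) I = 4.33·e^(−0.0583·5/12) + 4.33·e^(−0.0583·7/12)
I = 4.2261 + 4.1852 = 8.4113
F = (S − I)·e^(rT) = (301.51 − 8.4113) · e^(0.0583·9/12)
= 293.0987 · e^0.043725 = 293.0987 × 1.044695 = $306.20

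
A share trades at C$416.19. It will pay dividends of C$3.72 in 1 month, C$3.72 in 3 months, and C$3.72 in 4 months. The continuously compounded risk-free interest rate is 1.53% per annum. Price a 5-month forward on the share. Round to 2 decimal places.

C$407.66

PV(dividends) I = 3.72·e^(−0.0153·1/12) + 3.72·e^(−0.0153·3/12) + 3.72·e^(−0.0153·4/12)
I = 3.7153 + 3.7058 + 3.7011 = 11.1222
F = (S − I)·e^(rT) = (416.19 − 11.1222) · e^(0.0153·5/12)
= 405.0678 · e^0.006375 = 405.0678 × 1.006395 = C$407.66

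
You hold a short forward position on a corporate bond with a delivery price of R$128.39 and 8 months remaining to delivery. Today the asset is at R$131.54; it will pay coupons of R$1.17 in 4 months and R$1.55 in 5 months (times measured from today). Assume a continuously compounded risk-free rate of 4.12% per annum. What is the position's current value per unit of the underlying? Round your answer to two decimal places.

PV(remaining coupons) I = 1.17·e^(−0.0412·4/12) + 1.55·e^(−0.0412·5/12) = 2.6777
Current forward F = (S − I)·e^(rT) = (131.54 − 2.6777)·e^(0.0412·8/12) = 128.8623 × 1.027847 = 132.4507
Value (long) = (F − K)·e^(−rT) = (132.4507 − 128.39) × 0.972907 = 3.9507
Short position value = −(long value) = -R$3.95

-R$3.95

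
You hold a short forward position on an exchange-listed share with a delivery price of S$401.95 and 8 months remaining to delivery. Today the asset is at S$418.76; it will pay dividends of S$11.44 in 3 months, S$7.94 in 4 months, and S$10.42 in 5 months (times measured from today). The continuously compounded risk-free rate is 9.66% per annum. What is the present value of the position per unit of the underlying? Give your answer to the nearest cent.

PV(remaining dividends) I = 11.44·e^(−0.0966·3/12) + 7.94·e^(−0.0966·4/12) + 10.42·e^(−0.0966·5/12) = 28.8644
Current forward F = (S − I)·e^(rT) = (418.76 − 28.8644)·e^(0.0966·8/12) = 389.8956 × 1.066519 = 415.8311
Value (long) = (F − K)·e^(−rT) = (415.8311 − 401.95) × 0.937630 = 13.0153
Short position value = −(long value) = -S$13.02

-S$13.02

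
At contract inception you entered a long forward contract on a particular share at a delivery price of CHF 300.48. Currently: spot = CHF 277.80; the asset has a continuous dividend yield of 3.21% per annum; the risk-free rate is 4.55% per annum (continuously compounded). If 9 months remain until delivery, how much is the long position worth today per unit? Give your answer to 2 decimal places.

-CHF 19.21

Current fair forward for the remaining 9 months: F = S·e^((r − q)·T), (r − q) = 0.0455 − 0.0321 = 0.0134
F = 277.80 · e^(0.0134 × 9/12) = 277.80 × 1.010101 = 280.6061
Value of long forward = (F − K)·e^(−rT) = (280.6061 − 300.48) · e^(−0.0455·9/12)
= -19.8739 × 0.966451 = -19.21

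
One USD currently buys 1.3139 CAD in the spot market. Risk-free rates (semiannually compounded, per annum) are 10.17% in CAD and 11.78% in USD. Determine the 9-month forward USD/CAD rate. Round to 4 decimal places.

1.2989

By covered interest parity, F = S · (1+r_CAD/2)^(2T) / (1+r_USD/2)^(2T)
= 1.3139 × 1.077237 / 1.089638 = 1.3139 × 0.988619
F = 1.2989 CAD per USD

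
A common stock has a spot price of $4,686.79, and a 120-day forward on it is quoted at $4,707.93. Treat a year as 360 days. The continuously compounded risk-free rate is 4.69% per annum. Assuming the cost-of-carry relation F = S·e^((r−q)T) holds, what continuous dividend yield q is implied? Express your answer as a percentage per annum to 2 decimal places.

3.34%

From F = S·e^((r−q)T): (r − q) = ln(F/S)/T
ln(4707.93/4686.79) = ln(1.004511) = 0.004501
(r − q) = 0.004501 / (120/360) = 0.013503
q = r − ln(F/S)/T = 0.0469 − 0.013503 = 0.033397
q = 3.34%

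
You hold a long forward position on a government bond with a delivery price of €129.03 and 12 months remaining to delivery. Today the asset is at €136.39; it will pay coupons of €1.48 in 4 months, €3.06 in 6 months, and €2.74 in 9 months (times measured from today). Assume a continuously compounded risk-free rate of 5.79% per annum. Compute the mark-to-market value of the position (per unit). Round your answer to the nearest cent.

PV(remaining coupons) I = 1.48·e^(−0.0579·4/12) + 3.06·e^(−0.0579·6/12) + 2.74·e^(−0.0579·9/12) = 7.0480
Current forward F = (S − I)·e^(rT) = (136.39 − 7.0480)·e^(0.0579·12/12) = 129.3420 × 1.059609 = 137.0519
Value (long) = (F − K)·e^(−rT) = (137.0519 − 129.03) × 0.943744 = 7.5706
Value = €7.57

€7.57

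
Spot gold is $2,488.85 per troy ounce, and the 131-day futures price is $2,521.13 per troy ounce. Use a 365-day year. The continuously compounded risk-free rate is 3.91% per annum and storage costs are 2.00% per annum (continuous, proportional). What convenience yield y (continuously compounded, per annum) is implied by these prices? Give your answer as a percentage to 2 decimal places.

2.32%

F = S·e^((r+u−y)T) ⇒ (r+u−y) = ln(F/S)/T
ln(2521.13/2488.85) = 0.012886; /T ⇒ 0.035904
y = r + u − ln(F/S)/T = 0.0391 + 0.0200 − 0.035904 = 0.023196
y = 2.32%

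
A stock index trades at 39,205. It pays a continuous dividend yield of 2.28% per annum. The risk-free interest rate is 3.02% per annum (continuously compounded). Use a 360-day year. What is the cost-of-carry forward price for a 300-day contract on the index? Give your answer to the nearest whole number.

F = S·e^((r − q)T) = 39205 · e^((0.0302 − 0.0228) × 300/360)
= 39205 · e^0.006167 = 39205 × 1.006186
F = 39,448

39,448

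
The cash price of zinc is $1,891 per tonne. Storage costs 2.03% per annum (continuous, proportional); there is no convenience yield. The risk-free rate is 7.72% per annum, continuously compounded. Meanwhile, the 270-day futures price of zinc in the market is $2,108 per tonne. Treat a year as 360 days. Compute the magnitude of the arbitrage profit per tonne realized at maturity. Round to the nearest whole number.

Fair futures: F* = S·e^(carry·T), with carry = (r + u) = 0.0772 + 0.0203 = 0.0975
F* = 1891 · e^(0.0975 × 270/360) = 1891 · e^0.073125 = 1891 × 1.075865 = $2034.4607
Market $2108 > fair $2034.4607: forward overpriced → cash-and-carry (buy spot, short the forward).
At maturity, profit = |F_mkt − F*| = |2108 − 2034.4607| = $74 per tonne

$74 per tonne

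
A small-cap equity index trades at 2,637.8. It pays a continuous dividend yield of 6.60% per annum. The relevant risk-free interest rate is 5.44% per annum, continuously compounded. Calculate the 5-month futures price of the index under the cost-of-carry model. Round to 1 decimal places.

2,625.1

F = S·e^((r − q)T) = 2637.8 · e^((0.0544 − 0.0660) × 5/12)
= 2637.8 · e^-0.004833 = 2637.8 × 0.995179
F = 2,625.1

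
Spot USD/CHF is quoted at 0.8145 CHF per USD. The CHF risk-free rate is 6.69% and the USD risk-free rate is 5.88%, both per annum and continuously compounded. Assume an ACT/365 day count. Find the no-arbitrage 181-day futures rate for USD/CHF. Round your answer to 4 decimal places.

F = S·e^((r_CHF − r_USD)T) = 0.8145 · e^((0.0669 − 0.0588) × 181/365)
= 0.8145 · e^0.004017 = 0.8145 × 1.004025
F = 0.8178 CHF per USD

0.8178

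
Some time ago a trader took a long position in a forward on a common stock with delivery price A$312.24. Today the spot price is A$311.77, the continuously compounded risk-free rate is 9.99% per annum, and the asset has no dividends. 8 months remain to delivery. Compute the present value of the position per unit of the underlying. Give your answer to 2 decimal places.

Current fair forward for the remaining 8 months: F = S·e^(r·T), r = 0.0999
F = 311.77 · e^(0.0999 × 8/12) = 311.77 × 1.068868 = 333.2410
Value of long forward = (F − K)·e^(−rT) = (333.2410 − 312.24) · e^(−0.0999·8/12)
= 21.0010 × 0.935569 = 19.65

A$19.65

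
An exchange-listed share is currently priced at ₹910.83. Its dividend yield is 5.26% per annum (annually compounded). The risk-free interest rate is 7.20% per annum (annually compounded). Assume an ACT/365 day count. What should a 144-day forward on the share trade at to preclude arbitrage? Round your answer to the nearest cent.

F = S · (1+r)^T / (1+q)^T
= 910.83 × 1.027809 / 1.020430 = 910.83 × 1.007231
F = ₹917.42

₹917.42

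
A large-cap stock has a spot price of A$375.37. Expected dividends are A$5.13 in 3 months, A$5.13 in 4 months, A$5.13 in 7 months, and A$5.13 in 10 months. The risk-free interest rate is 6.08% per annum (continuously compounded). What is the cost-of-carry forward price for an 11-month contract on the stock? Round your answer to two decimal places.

PV(dividends) I = 5.13·e^(−0.0608·3/12) + 5.13·e^(−0.0608·4/12) + 5.13·e^(−0.0608·7/12) + 5.13·e^(−0.0608·10/12)
I = 5.0526 + 5.0271 + 4.9512 + 4.8766 = 19.9075
F = (S − I)·e^(rT) = (375.37 − 19.9075) · e^(0.0608·11/12)
= 355.4625 · e^0.055733 = 355.4625 × 1.057315 = A$375.84

A$375.84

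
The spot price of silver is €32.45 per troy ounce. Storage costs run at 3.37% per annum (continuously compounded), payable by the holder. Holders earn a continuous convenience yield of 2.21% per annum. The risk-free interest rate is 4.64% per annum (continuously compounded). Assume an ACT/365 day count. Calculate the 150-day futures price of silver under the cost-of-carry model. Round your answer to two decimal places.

Net carry = r + u − y = 0.0464 + 0.0337 − 0.0221 = 0.0580
F = S·e^((r+u−y)T) = 32.45 · e^(0.0580 × 150/365) = 32.45 · e^0.023836
= 32.45 × 1.024122 = €33.23 per troy ounce

€33.23 per troy ounce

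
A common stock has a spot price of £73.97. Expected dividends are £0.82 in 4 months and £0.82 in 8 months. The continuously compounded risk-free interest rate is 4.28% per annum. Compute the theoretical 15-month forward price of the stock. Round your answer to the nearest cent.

PV(dividends) I = 0.82·e^(−0.0428·4/12) + 0.82·e^(−0.0428·8/12)
I = 0.8084 + 0.7969 = 1.6053
F = (S − I)·e^(rT) = (73.97 − 1.6053) · e^(0.0428·15/12)
= 72.3647 · e^0.053500 = 72.3647 × 1.054957 = £76.34

£76.34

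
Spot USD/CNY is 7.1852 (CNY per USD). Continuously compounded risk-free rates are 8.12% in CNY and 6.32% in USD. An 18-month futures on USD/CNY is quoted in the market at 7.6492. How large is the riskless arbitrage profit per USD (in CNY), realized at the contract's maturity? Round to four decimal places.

0.2674 per USD (in CNY)

Fair futures: F* = S·e^(carry·T), with carry = (r_CNY − r_USD) = 0.0812 − 0.0632 = 0.0180
F* = 7.1852 · e^(0.0180 × 18/12) = 7.1852 · e^0.027000 = 7.1852 × 1.027368 = 7.3818
Market 7.6492 > fair 7.3818: forward overpriced → cash-and-carry (buy spot, short the forward).
At maturity, profit = |F_mkt − F*| = |7.6492 − 7.3818| = 0.2674 per USD (in CNY)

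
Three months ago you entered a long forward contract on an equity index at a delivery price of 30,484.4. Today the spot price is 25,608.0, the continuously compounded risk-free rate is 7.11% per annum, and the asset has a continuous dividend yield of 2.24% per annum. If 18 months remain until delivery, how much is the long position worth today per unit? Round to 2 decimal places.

-2638.74

Current fair forward for the remaining 18 months: F = S·e^((r − q)·T), (r − q) = 0.0711 − 0.0224 = 0.0487
F = 25608.0 · e^(0.0487 × 18/12) = 25608.0 × 1.07578432 = 27548.6849
Value of long forward = (F − K)·e^(−rT) = (27548.6849 − 30484.4) · e^(−0.0711·18/12)
= -2935.7151 × 0.89884021 = -2638.74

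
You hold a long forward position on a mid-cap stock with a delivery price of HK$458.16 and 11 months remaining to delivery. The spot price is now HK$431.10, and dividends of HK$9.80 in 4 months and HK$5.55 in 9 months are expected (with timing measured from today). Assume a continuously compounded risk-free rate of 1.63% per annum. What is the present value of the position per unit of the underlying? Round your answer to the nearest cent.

-HK$35.49

PV(remaining dividends) I = 9.80·e^(−0.0163·4/12) + 5.55·e^(−0.0163·9/12) = 15.2295
Current forward F = (S − I)·e^(rT) = (431.10 − 15.2295)·e^(0.0163·11/12) = 415.8705 × 1.015054 = 422.1310
Value (long) = (F − K)·e^(−rT) = (422.1310 − 458.16) × 0.985169 = -35.4947
Value = -HK$35.49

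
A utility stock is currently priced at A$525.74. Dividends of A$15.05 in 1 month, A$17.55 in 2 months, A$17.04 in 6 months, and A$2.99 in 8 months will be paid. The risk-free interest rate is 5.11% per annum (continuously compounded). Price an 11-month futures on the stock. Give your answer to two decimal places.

A$496.58

PV(dividends) I = 15.05·e^(−0.0511·1/12) + 17.55·e^(−0.0511·2/12) + 17.04·e^(−0.0511·6/12) + 2.99·e^(−0.0511·8/12)
I = 14.9860 + 17.4012 + 16.6101 + 2.8899 = 51.8872
F = (S − I)·e^(rT) = (525.74 − 51.8872) · e^(0.0511·11/12)
= 473.8528 · e^0.046842 = 473.8528 × 1.047956 = A$496.58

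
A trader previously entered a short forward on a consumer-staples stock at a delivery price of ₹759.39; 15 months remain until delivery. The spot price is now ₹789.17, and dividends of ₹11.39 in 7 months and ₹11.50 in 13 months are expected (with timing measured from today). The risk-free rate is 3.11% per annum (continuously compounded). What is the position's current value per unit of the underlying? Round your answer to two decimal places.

-₹36.43

PV(remaining dividends) I = 11.39·e^(−0.0311·7/12) + 11.50·e^(−0.0311·13/12) = 22.3042
Current forward F = (S − I)·e^(rT) = (789.17 − 22.3042)·e^(0.0311·15/12) = 766.8658 × 1.039641 = 797.2651
Value (long) = (F − K)·e^(−rT) = (797.2651 − 759.39) × 0.961871 = 36.4310
Short position value = −(long value) = -₹36.43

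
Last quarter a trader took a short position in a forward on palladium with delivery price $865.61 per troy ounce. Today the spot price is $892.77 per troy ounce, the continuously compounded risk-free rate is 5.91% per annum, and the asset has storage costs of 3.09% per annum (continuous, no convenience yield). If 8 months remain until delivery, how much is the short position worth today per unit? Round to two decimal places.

Current fair forward for the remaining 8 months: F = S·e^((r + u)·T), (r + u) = 0.0591 + 0.0309 = 0.0900
F = 892.77 · e^(0.0900 × 8/12) = 892.77 × 1.061837 = 947.9762
Value of long forward = (F − K)·e^(−rT) = (947.9762 − 865.61) · e^(−0.0591·8/12)
= 82.3662 × 0.961366 = 79.18
Short position value = −(long value) = -$79.18

-$79.18 per troy ounce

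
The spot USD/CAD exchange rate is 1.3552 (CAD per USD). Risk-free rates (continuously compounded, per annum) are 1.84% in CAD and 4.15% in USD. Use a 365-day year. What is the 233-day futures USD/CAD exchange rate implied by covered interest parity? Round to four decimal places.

F = S·e^((r_CAD − r_USD)T) = 1.3552 · e^((0.0184 − 0.0415) × 233/365)
= 1.3552 · e^-0.014746 = 1.3552 × 0.985362
F = 1.3354 CAD per USD

1.3354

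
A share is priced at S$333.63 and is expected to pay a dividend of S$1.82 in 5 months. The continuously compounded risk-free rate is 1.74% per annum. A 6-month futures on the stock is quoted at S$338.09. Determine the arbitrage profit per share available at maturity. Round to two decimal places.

S$3.37 per share

PV(dividends) I = 1.82·e^(−0.0174·5/12) = 1.8069
Fair futures F* = (S − I)·e^(rT) = (333.63 − 1.8069)·e^0.008700 = 331.8231 × 1.008738 = 334.7226
Market S$338.09 > fair 334.7226: forward overpriced → cash-and-carry (borrow at r, buy the stock and collect the dividends, short the forward).
Profit at T = |F_mkt − F*| = |338.09 − 334.7226| = S$3.37 per share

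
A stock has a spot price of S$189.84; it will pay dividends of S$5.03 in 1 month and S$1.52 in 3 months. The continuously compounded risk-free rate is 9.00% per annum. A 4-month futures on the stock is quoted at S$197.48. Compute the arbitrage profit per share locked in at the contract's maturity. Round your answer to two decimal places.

S$8.53 per share

PV(dividends) I = 5.03·e^(−0.0900·1/12) + 1.52·e^(−0.0900·3/12) = 6.4786
Fair futures F* = (S − I)·e^(rT) = (189.84 − 6.4786)·e^0.030000 = 183.3614 × 1.030455 = 188.9457
Market S$197.48 > fair 188.9457: forward overpriced → cash-and-carry (borrow at r, buy the stock and collect the dividends, short the forward).
Profit at T = |F_mkt − F*| = |197.48 − 188.9457| = S$8.53 per share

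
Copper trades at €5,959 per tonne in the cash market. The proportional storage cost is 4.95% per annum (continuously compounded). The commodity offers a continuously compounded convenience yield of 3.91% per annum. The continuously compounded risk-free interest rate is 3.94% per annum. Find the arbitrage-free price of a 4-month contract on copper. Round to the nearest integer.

Net carry = r + u − y = 0.0394 + 0.0495 − 0.0391 = 0.0498
F = S·e^((r+u−y)T) = 5959 · e^(0.0498 × 4/12) = 5959 · e^0.016600
= 5959 × 1.016739 = €6,059 per tonne

€6,059 per tonne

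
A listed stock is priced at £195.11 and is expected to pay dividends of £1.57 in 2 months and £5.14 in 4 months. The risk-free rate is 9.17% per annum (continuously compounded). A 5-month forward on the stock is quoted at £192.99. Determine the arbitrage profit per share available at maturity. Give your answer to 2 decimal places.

£2.93 per share

PV(dividends) I = 1.57·e^(−0.0917·2/12) + 5.14·e^(−0.0917·4/12) = 6.5315
Fair forward F* = (S − I)·e^(rT) = (195.11 − 6.5315)·e^0.038208 = 188.5785 × 1.038947 = 195.9231
Market £192.99 < fair 195.9231: forward underpriced → reverse cash-and-carry (short the stock, invest proceeds at r, pay the dividends, go long the forward).
Profit at T = |F_mkt − F*| = |192.99 − 195.9231| = £2.93 per share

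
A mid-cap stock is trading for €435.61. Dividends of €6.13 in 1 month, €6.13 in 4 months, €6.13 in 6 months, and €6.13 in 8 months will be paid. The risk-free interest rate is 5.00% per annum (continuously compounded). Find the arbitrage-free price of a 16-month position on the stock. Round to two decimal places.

PV(dividends) I = 6.13·e^(−0.0500·1/12) + 6.13·e^(−0.0500·4/12) + 6.13·e^(−0.0500·6/12) + 6.13·e^(−0.0500·8/12)
I = 6.1045 + 6.0287 + 5.9786 + 5.9290 = 24.0408
F = (S − I)·e^(rT) = (435.61 − 24.0408) · e^(0.0500·16/12)
= 411.5692 · e^0.066667 = 411.5692 × 1.068939 = €439.94

€439.94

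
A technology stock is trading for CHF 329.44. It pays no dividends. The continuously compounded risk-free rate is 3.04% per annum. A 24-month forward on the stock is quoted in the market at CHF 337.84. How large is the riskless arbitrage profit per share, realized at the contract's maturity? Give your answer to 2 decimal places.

CHF 12.25 per share

Fair forward: F* = S·e^(carry·T), with carry = r = 0.0304
F* = 329.44 · e^(0.0304 × 24/12) = 329.44 · e^0.060800 = 329.44 × 1.062686 = CHF 350.0913
Market CHF 337.84 < fair CHF 350.0913: forward underpriced → reverse cash-and-carry (short spot, go long the forward).
At maturity, profit = |F_mkt − F*| = |337.84 − 350.0913| = CHF 12.25 per share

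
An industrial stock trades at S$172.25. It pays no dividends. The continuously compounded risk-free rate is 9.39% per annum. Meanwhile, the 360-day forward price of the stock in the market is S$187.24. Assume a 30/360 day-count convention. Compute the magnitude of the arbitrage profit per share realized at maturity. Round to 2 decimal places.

S$1.97 per share

Fair forward: F* = S·e^(carry·T), with carry = r = 0.0939
F* = 172.25 · e^(0.0939 × 360/360) = 172.25 · e^0.093900 = 172.25 × 1.098450 = S$189.2080
Market S$187.24 < fair S$189.2080: forward underpriced → reverse cash-and-carry (short spot, go long the forward).
At maturity, profit = |F_mkt − F*| = |187.24 − 189.2080| = S$1.97 per share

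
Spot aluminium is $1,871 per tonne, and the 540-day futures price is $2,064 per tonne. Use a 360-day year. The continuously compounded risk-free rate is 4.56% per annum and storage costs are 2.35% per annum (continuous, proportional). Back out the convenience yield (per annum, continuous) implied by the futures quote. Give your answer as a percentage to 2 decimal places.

0.37%

F = S·e^((r+u−y)T) ⇒ (r+u−y) = ln(F/S)/T
ln(2064/1871) = 0.098173; /T ⇒ 0.065449
y = r + u − ln(F/S)/T = 0.0456 + 0.0235 − 0.065449 = 0.003651
y = 0.37%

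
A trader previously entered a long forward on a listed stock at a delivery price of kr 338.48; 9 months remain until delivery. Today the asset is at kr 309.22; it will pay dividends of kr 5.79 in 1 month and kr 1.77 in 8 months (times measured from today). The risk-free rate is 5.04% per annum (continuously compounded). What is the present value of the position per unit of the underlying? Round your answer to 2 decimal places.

PV(remaining dividends) I = 5.79·e^(−0.0504·1/12) + 1.77·e^(−0.0504·8/12) = 7.4772
Current forward F = (S − I)·e^(rT) = (309.22 − 7.4772)·e^(0.0504·9/12) = 301.7428 × 1.038524 = 313.3671
Value (long) = (F − K)·e^(−rT) = (313.3671 − 338.48) × 0.962906 = -24.1814
Value = -kr 24.18

-kr 24.18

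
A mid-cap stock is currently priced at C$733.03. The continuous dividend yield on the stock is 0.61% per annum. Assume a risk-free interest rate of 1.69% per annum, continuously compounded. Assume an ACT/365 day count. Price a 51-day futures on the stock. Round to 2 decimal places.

C$734.14

F = S·e^((r − q)T) = 733.03 · e^((0.0169 − 0.0061) × 51/365)
= 733.03 · e^0.001509 = 733.03 × 1.001510
F = C$734.14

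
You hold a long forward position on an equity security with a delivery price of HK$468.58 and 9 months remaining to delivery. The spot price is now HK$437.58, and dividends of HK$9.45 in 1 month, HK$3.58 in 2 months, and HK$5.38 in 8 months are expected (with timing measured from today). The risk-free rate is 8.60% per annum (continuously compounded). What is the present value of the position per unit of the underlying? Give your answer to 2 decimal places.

PV(remaining dividends) I = 9.45·e^(−0.0860·1/12) + 3.58·e^(−0.0860·2/12) + 5.38·e^(−0.0860·8/12) = 17.9918
Current forward F = (S − I)·e^(rT) = (437.58 − 17.9918)·e^(0.0860·9/12) = 419.5882 × 1.066626 = 447.5437
Value (long) = (F − K)·e^(−rT) = (447.5437 − 468.58) × 0.937536 = -19.7223
Value = -HK$19.72

-HK$19.72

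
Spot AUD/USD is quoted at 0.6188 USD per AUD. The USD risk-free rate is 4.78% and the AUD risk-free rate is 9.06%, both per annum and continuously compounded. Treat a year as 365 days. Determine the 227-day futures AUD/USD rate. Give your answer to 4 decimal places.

0.6025

F = S·e^((r_USD − r_AUD)T) = 0.6188 · e^((0.0478 − 0.0906) × 227/365)
= 0.6188 · e^-0.026618 = 0.6188 × 0.973733
F = 0.6025 USD per AUD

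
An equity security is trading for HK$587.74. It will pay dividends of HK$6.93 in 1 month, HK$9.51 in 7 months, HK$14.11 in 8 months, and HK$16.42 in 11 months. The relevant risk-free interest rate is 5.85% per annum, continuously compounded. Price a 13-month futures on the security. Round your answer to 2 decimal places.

HK$578.01

PV(dividends) I = 6.93·e^(−0.0585·1/12) + 9.51·e^(−0.0585·7/12) + 14.11·e^(−0.0585·8/12) + 16.42·e^(−0.0585·11/12)
I = 6.8963 + 9.1909 + 13.5703 + 15.5627 = 45.2202
F = (S − I)·e^(rT) = (587.74 − 45.2202) · e^(0.0585·13/12)
= 542.5198 · e^0.063375 = 542.5198 × 1.065426 = HK$578.01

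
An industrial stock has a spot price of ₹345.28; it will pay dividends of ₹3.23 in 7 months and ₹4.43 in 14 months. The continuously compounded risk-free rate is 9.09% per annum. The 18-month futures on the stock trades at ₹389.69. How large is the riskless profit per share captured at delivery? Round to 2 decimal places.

PV(dividends) I = 3.23·e^(−0.0909·7/12) + 4.43·e^(−0.0909·14/12) = 7.0474
Fair futures F* = (S − I)·e^(rT) = (345.28 − 7.0474)·e^0.136350 = 338.2326 × 1.146083 = 387.6426
Market ₹389.69 > fair 387.6426: forward overpriced → cash-and-carry (borrow at r, buy the stock and collect the dividends, short the forward).
Profit at T = |F_mkt − F*| = |389.69 − 387.6426| = ₹2.05 per share

₹2.05 per share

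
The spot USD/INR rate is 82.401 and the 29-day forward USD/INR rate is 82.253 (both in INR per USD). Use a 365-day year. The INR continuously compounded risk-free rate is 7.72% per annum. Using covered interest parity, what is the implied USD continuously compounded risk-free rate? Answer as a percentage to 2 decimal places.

F = S·e^((r_INR − r_USD)T) ⇒ r_USD = r_INR − ln(F/S)/T
ln(82.253/82.401) = -0.001798; /(29/365) = -0.022630
r_USD = 0.0772 + 0.022630 = 0.099830
r_USD = 9.98%

9.98%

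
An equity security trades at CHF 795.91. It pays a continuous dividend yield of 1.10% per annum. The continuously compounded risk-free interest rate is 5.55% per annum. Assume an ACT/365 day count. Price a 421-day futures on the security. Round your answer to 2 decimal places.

CHF 837.83

F = S·e^((r − q)T) = 795.91 · e^((0.0555 − 0.0110) × 421/365)
= 795.91 · e^0.051327 = 795.91 × 1.052667
F = CHF 837.83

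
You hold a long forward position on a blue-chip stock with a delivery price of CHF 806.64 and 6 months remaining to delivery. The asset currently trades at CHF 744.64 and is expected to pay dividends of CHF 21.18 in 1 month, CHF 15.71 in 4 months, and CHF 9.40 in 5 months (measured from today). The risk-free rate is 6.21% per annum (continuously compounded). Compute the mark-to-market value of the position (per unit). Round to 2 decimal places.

PV(remaining dividends) I = 21.18·e^(−0.0621·1/12) + 15.71·e^(−0.0621·4/12) + 9.40·e^(−0.0621·5/12) = 45.6187
Current forward F = (S − I)·e^(rT) = (744.64 − 45.6187)·e^(0.0621·6/12) = 699.0213 × 1.031537 = 721.0663
Value (long) = (F − K)·e^(−rT) = (721.0663 − 806.64) × 0.969427 = -82.9575
Value = -CHF 82.96

-CHF 82.96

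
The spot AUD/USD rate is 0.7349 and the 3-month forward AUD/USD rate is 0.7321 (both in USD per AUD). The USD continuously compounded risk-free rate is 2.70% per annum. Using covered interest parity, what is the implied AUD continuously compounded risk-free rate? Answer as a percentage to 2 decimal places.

F = S·e^((r_USD − r_AUD)T) ⇒ r_AUD = r_USD − ln(F/S)/T
ln(0.7321/0.7349) = -0.003817; /(3/12) = -0.015268
r_AUD = 0.0270 + 0.015268 = 0.042268
r_AUD = 4.23%

4.23%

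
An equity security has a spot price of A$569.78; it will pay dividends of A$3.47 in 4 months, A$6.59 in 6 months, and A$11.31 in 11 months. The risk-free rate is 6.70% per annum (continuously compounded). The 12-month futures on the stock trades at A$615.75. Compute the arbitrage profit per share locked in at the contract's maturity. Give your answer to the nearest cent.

A$28.30 per share

PV(dividends) I = 3.47·e^(−0.0670·4/12) + 6.59·e^(−0.0670·6/12) + 11.31·e^(−0.0670·11/12) = 20.4025
Fair futures F* = (S − I)·e^(rT) = (569.78 − 20.4025)·e^0.067000 = 549.3775 × 1.069295 = 587.4466
Market A$615.75 > fair 587.4466: forward overpriced → cash-and-carry (borrow at r, buy the stock and collect the dividends, short the forward).
Profit at T = |F_mkt − F*| = |615.75 − 587.4466| = A$28.30 per share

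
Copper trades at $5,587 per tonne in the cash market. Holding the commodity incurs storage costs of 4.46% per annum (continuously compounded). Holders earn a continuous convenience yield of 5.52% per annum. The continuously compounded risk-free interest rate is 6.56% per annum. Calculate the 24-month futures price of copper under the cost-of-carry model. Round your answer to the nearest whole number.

$6,237 per tonne

Net carry = r + u − y = 0.0656 + 0.0446 − 0.0552 = 0.0550
F = S·e^((r+u−y)T) = 5587 · e^(0.0550 × 24/12) = 5587 · e^0.110000
= 5587 × 1.116278 = $6,237 per tonne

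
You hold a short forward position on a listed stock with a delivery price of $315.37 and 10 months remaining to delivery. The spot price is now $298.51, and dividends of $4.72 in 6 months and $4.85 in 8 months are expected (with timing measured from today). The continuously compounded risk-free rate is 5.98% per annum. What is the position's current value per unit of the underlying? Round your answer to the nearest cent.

$10.77

PV(remaining dividends) I = 4.72·e^(−0.0598·6/12) + 4.85·e^(−0.0598·8/12) = 9.2414
Current forward F = (S − I)·e^(rT) = (298.51 − 9.2414)·e^(0.0598·10/12) = 289.2686 × 1.051096 = 304.0491
Value (long) = (F − K)·e^(−rT) = (304.0491 − 315.37) × 0.951388 = -10.7706
Short position value = −(long value) = $10.77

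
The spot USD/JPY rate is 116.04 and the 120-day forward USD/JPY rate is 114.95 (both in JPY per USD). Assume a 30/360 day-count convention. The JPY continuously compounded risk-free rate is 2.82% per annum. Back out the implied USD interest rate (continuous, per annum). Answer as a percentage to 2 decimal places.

5.65%

F = S·e^((r_JPY − r_USD)T) ⇒ r_USD = r_JPY − ln(F/S)/T
ln(114.95/116.04) = -0.009438; /(120/360) = -0.028314
r_USD = 0.0282 + 0.028314 = 0.056514
r_USD = 5.65%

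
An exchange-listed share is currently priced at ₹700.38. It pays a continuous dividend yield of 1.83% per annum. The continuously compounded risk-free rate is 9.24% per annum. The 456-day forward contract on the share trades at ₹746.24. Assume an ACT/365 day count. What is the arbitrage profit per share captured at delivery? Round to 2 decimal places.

₹22.07 per share

Fair forward: F* = S·e^(carry·T), with carry = (r − q) = 0.0924 − 0.0183 = 0.0741
F* = 700.38 · e^(0.0741 × 456/365) = 700.38 · e^0.092574 = 700.38 × 1.096994 = ₹768.3127
Market ₹746.24 < fair ₹768.3127: forward underpriced → reverse cash-and-carry (short spot, go long the forward).
At maturity, profit = |F_mkt − F*| = |746.24 − 768.3127| = ₹22.07 per share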